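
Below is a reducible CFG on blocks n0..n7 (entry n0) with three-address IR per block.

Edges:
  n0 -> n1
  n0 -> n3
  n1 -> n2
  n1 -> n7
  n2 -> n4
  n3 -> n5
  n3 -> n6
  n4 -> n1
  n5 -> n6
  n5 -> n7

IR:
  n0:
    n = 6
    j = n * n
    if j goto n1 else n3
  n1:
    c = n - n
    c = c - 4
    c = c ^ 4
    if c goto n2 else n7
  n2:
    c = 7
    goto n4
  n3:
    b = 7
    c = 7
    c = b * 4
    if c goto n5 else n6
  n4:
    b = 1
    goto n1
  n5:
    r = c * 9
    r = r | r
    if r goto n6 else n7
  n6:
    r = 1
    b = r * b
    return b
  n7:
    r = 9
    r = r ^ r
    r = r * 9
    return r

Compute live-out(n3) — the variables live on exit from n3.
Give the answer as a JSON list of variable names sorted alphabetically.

Answer: ["b", "c"]

Analysis:
Block summaries:
  n0 def {j,n} use ∅
  n1 def {c} use {n}
  n2 def {c} use ∅
  n3 def {b,c} use ∅
  n4 def {b} use ∅
  n5 def {r} use {c}
  n6 def {b,r} use {b}
  n7 def {r} use ∅

Liveness:
  n0: in=∅ out={n}
  n1: in={n} out={n}
  n2: in={n} out={n}
  n3: in=∅ out={b,c}
  n4: in={n} out={n}
  n5: in={b,c} out={b}
  n6: in={b} out=∅
  n7: in=∅ out=∅

live-out(n3) = ["b", "c"]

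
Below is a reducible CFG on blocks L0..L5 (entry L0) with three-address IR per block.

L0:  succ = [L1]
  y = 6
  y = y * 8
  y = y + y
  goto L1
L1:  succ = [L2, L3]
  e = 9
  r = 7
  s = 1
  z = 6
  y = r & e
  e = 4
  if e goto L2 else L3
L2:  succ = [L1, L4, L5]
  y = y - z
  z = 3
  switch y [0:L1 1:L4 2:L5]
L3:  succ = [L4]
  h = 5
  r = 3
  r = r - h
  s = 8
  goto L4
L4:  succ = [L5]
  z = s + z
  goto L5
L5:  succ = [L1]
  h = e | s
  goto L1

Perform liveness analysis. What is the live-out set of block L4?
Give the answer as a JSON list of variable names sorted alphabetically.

Per-block:
  L0: def={y} ue=∅
  L1: def={e,r,s,y,z} ue=∅
  L2: def={y,z} ue={y,z}
  L3: def={h,r,s} ue=∅
  L4: def={z} ue={s,z}
  L5: def={h} ue={e,s}

Liveness:
  L0 li=∅ lo=∅
  L1 li=∅ lo={e,s,y,z}
  L2 li={e,s,y,z} lo={e,s,z}
  L3 li={e,z} lo={e,s,z}
  L4 li={e,s,z} lo={e,s}
  L5 li={e,s} lo=∅

live-out(L4) = ["e", "s"]

Answer: ["e", "s"]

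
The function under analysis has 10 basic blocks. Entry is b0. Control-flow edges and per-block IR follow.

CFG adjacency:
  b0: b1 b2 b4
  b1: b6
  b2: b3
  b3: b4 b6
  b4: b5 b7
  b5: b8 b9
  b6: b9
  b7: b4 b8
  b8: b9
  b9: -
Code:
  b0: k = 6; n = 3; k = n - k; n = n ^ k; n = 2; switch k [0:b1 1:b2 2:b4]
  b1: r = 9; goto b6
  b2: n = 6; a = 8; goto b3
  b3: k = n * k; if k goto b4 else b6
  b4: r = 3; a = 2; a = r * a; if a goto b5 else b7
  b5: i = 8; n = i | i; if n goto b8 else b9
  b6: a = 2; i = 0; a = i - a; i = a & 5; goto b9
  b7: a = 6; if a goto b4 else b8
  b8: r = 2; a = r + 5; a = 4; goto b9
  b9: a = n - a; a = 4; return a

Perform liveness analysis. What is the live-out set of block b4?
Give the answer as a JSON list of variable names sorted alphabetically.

Block summaries:
  b0: def={k,n} ue=∅
  b1: def={r} ue=∅
  b2: def={a,n} ue=∅
  b3: def={k} ue={k,n}
  b4: def={a,r} ue=∅
  b5: def={i,n} ue=∅
  b6: def={a,i} ue=∅
  b7: def={a} ue=∅
  b8: def={a,r} ue=∅
  b9: def={a} ue={a,n}

Liveness:
  b0: in=∅ out={k,n}
  b1: in={n} out={n}
  b2: in={k} out={k,n}
  b3: in={k,n} out={n}
  b4: in={n} out={a,n}
  b5: in={a} out={a,n}
  b6: in={n} out={a,n}
  b7: in={n} out={n}
  b8: in={n} out={a,n}
  b9: in={a,n} out=∅

live-out(b4) = ["a", "n"]

Answer: ["a", "n"]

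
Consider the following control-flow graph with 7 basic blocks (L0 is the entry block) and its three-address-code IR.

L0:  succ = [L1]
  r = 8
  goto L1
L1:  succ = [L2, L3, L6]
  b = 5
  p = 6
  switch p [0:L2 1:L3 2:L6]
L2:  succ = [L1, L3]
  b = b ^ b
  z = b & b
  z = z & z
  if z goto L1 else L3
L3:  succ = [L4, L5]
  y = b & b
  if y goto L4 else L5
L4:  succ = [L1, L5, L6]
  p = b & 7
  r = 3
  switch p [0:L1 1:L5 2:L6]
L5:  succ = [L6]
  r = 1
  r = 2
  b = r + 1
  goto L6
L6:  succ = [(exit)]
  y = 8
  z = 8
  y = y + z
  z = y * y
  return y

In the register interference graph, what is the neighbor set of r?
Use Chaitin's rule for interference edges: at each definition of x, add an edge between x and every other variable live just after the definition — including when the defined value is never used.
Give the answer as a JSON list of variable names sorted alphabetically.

Answer: ["p"]

Working:
Per-block:
  L0: {r} / ∅
  L1: {b,p} / ∅
  L2: {b,z} / {b}
  L3: {y} / {b}
  L4: {p,r} / {b}
  L5: {b,r} / ∅
  L6: {y,z} / ∅

Live sets:
  live L0: ∅→∅
  live L1: ∅→{b}
  live L2: {b}→{b}
  live L3: {b}→{b}
  live L4: {b}→∅
  live L5: ∅→∅
  live L6: ∅→∅

Conflict graph:
  b: {p,y,z}
  p: {b,r}
  r: {p}
  y: {b,z}
  z: {b,y}

N(r) = ["p"]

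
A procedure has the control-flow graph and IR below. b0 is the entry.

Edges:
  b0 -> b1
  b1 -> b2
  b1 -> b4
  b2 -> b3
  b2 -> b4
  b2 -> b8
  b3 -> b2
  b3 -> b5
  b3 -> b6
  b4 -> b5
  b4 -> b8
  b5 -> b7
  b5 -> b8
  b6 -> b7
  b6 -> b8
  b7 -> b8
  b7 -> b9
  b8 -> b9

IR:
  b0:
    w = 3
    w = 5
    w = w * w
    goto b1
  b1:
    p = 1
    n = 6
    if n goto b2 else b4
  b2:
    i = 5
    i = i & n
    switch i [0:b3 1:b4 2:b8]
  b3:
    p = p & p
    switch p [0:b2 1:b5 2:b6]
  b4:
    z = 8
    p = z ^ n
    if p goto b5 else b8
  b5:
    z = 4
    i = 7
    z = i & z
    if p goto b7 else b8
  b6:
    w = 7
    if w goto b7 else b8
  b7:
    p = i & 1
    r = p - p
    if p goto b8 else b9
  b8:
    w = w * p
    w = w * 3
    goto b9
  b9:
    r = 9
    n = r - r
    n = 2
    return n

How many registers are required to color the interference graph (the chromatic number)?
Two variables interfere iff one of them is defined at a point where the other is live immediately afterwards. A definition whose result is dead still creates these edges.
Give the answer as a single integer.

def/use:
  b0: {w} / ∅
  b1: {n,p} / ∅
  b2: {i} / {n}
  b3: {p} / {p}
  b4: {p,z} / {n}
  b5: {i,z} / {p}
  b6: {w} / ∅
  b7: {p,r} / {i}
  b8: {w} / {p,w}
  b9: {n,r} / ∅

Backward fixpoint:
  b0: in=∅ out={w}
  b1: in={w} out={n,p,w}
  b2: in={n,p,w} out={i,n,p,w}
  b3: in={i,n,p,w} out={i,n,p,w}
  b4: in={n,w} out={p,w}
  b5: in={p,w} out={i,p,w}
  b6: in={i,p} out={i,p,w}
  b7: in={i,w} out={p,w}
  b8: in={p,w} out=∅
  b9: in=∅ out=∅

Interfere edges:
  i: {n,p,w,z}
  n: {i,p,w,z}
  p: {i,n,r,w,z}
  r: {p,w}
  w: {i,n,p,r,z}
  z: {i,n,p,w}

Registers:
  lower bound: {i,n,p,w,z} mutually conflict ⇒ χ ≥ 5
  5-colouring: r0={p}  r1={w}  r2={i,r}  r3={n}  r4={z}
  χ = 5

Answer: 5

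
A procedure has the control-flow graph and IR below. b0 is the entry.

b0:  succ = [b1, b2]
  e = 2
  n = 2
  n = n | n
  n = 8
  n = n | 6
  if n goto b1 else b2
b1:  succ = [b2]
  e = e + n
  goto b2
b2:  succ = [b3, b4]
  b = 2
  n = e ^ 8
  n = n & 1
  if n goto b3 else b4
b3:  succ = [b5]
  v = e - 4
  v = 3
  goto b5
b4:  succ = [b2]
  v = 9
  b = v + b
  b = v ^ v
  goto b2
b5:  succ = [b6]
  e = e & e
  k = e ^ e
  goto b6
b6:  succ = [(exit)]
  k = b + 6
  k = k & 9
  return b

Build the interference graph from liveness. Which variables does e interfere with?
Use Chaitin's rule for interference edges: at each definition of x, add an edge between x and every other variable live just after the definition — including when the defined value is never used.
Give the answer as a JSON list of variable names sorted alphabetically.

Block summaries:
  b0 def {e,n} use ∅
  b1 def {e} use {e,n}
  b2 def {b,n} use {e}
  b3 def {v} use {e}
  b4 def {b,v} use {b}
  b5 def {e,k} use {e}
  b6 def {k} use {b}

Liveness:
  b0: in=∅ out={e,n}
  b1: in={e,n} out={e}
  b2: in={e} out={b,e}
  b3: in={b,e} out={b,e}
  b4: in={b,e} out={e}
  b5: in={b,e} out={b}
  b6: in={b} out=∅

Interfere edges:
  b — {e,k,n,v}
  e — {b,n,v}
  k — {b}
  n — {b,e}
  v — {b,e}

N(e) = ["b", "n", "v"]

Answer: ["b", "n", "v"]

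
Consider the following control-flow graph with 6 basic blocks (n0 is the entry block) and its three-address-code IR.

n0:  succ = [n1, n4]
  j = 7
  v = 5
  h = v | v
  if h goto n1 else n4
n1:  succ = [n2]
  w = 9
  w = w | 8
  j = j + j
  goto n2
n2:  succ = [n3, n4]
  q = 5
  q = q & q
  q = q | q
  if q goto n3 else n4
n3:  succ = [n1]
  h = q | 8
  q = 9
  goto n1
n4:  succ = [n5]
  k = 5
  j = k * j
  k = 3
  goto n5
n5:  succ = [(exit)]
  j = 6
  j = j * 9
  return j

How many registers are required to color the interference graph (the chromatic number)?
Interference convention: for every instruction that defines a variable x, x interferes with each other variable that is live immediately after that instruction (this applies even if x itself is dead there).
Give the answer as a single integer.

Block summaries:
  n0 def {h,j,v} use ∅
  n1 def {j,w} use {j}
  n2 def {q} use ∅
  n3 def {h,q} use {q}
  n4 def {j,k} use {j}
  n5 def {j} use ∅

Live sets:
  live n0: ∅→{j}
  live n1: {j}→{j}
  live n2: {j}→{j,q}
  live n3: {j,q}→{j}
  live n4: {j}→∅
  live n5: ∅→∅

Interference:
  h↔{j}
  j↔{h,k,q,v,w}
  k↔{j}
  q↔{j}
  v↔{j}
  w↔{j}

Registers:
  clique {h,j} ⇒ need ≥ 2
  assign h→r1 j→r0 k→r1 q→r1 v→r1 w→r1 — no edge inside a register ⇒ χ ≤ 2
  χ = 2

Answer: 2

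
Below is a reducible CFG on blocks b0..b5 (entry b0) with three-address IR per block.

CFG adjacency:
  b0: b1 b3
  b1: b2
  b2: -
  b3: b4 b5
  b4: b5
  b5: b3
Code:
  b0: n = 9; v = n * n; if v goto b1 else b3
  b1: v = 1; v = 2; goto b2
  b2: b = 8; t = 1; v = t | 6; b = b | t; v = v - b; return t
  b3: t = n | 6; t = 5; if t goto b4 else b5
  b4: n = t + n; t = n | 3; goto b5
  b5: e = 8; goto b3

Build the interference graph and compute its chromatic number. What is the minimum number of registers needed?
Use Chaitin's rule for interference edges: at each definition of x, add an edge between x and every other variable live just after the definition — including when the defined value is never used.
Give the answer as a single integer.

Block summaries:
  b0: def={n,v} ue=∅
  b1: def={v} ue=∅
  b2: def={b,t,v} ue=∅
  b3: def={t} ue={n}
  b4: def={n,t} ue={n,t}
  b5: def={e} ue=∅

Liveness:
  live b0: ∅→{n}
  live b1: ∅→∅
  live b2: ∅→∅
  live b3: {n}→{n,t}
  live b4: {n,t}→{n}
  live b5: {n}→{n}

Interference:
  b: {t,v}
  e: {n}
  n: {e,t,v}
  t: {b,n,v}
  v: {b,n,t}

Colouring:
  clique {b,t,v} ⇒ need ≥ 3
  3-colouring: c0={b,n}  c1={e,t}  c2={v}
  χ = 3

Answer: 3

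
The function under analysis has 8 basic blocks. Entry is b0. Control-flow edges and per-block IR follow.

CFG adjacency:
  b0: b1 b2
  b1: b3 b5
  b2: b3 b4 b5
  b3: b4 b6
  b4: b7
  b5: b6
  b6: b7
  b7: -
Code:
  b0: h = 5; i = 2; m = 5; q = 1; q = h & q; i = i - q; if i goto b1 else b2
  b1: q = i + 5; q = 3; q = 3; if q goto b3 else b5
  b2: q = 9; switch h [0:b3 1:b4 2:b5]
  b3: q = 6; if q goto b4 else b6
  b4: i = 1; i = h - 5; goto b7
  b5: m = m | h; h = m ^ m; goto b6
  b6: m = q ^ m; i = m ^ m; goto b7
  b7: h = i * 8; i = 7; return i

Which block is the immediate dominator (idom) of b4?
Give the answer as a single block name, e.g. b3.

Answer: b0

Derivation:
idom tree: b1←b0 b2←b0 b3←b0 b4←b0 b5←b0 b6←b0 b7←b0
Dom at joins:
  b3: preds {b1,b2}: {b0,b1} ∩ {b0,b2} = {b0}; idom=b0
  b4: preds {b2,b3}: {b0,b2} ∩ {b0,b3} = {b0}; idom=b0
  b5: preds {b1,b2}: {b0,b1} ∩ {b0,b2} = {b0}; idom=b0
  b6: preds {b3,b5}: {b0,b3} ∩ {b0,b5} = {b0}; idom=b0
  b7: preds {b4,b6}: {b0,b4} ∩ {b0,b6} = {b0}; idom=b0

idom(b4) = b0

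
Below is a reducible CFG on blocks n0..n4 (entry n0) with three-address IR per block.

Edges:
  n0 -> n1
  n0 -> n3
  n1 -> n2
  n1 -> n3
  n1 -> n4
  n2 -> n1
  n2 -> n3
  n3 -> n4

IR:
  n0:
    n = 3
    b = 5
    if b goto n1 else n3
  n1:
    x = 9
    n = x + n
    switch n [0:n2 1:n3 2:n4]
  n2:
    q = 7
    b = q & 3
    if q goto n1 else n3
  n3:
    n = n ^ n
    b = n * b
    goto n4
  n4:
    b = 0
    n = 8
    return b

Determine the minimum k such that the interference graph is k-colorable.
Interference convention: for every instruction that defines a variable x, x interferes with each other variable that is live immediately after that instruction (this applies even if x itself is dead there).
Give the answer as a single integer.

Answer: 3

Analysis:
Block summaries:
  n0: def={b,n} ue=∅
  n1: def={n,x} ue={n}
  n2: def={b,q} ue=∅
  n3: def={b,n} ue={b,n}
  n4: def={b,n} ue=∅

Backward fixpoint:
  n0 li=∅ lo={b,n}
  n1 li={b,n} lo={b,n}
  n2 li={n} lo={b,n}
  n3 li={b,n} lo=∅
  n4 li=∅ lo=∅

Interference:
  b: {n,q,x}
  n: {b,q,x}
  q: {b,n}
  x: {b,n}

Chromatic number:
  clique {b,n,q} ⇒ need ≥ 3
  3-colouring: c0={b}  c1={n}  c2={q,x}
  χ = 3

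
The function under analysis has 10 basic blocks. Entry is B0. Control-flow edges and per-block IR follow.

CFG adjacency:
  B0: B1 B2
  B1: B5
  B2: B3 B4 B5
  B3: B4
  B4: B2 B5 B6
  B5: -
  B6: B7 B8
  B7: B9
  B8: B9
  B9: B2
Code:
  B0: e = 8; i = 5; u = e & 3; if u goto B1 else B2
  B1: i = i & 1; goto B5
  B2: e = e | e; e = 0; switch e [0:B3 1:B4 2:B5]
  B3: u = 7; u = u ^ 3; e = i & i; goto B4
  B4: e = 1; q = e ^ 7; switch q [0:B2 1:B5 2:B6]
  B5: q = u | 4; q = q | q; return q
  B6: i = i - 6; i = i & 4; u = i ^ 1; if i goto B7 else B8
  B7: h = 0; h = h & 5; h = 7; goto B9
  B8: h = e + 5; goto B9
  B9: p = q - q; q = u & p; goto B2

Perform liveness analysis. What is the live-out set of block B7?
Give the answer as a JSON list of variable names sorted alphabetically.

Answer: ["e", "i", "q", "u"]

Working:
def/use:
  B0 def {e,i,u} use ∅
  B1 def {i} use {i}
  B2 def {e} use {e}
  B3 def {e,u} use {i}
  B4 def {e,q} use ∅
  B5 def {q} use {u}
  B6 def {i,u} use {i}
  B7 def {h} use ∅
  B8 def {h} use {e}
  B9 def {p,q} use {q,u}

Backward fixpoint:
  B0: in=∅ out={e,i,u}
  B1: in={i,u} out={u}
  B2: in={e,i,u} out={i,u}
  B3: in={i} out={i,u}
  B4: in={i,u} out={e,i,q,u}
  B5: in={u} out=∅
  B6: in={e,i,q} out={e,i,q,u}
  B7: in={e,i,q,u} out={e,i,q,u}
  B8: in={e,i,q,u} out={e,i,q,u}
  B9: in={e,i,q,u} out={e,i,u}

live-out(B7) = ["e", "i", "q", "u"]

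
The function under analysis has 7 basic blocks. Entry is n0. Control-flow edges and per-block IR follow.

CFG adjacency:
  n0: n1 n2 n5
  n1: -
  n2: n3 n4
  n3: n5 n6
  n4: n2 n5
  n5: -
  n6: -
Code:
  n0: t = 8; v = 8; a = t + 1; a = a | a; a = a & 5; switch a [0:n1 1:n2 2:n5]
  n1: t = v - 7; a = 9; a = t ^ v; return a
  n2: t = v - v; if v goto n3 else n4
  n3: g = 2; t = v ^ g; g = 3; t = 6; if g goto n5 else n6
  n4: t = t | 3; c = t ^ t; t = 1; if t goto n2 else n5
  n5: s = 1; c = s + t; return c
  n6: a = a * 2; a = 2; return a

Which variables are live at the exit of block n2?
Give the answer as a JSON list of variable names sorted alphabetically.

Answer: ["a", "t", "v"]

Working:
Block summaries:
  n0 def {a,t,v} use ∅
  n1 def {a,t} use {v}
  n2 def {t} use {v}
  n3 def {g,t} use {v}
  n4 def {c,t} use {t}
  n5 def {c,s} use {t}
  n6 def {a} use {a}

Liveness:
  n0 li=∅ lo={a,t,v}
  n1 li={v} lo=∅
  n2 li={a,v} lo={a,t,v}
  n3 li={a,v} lo={a,t}
  n4 li={a,t,v} lo={a,t,v}
  n5 li={t} lo=∅
  n6 li={a} lo=∅

live-out(n2) = ["a", "t", "v"]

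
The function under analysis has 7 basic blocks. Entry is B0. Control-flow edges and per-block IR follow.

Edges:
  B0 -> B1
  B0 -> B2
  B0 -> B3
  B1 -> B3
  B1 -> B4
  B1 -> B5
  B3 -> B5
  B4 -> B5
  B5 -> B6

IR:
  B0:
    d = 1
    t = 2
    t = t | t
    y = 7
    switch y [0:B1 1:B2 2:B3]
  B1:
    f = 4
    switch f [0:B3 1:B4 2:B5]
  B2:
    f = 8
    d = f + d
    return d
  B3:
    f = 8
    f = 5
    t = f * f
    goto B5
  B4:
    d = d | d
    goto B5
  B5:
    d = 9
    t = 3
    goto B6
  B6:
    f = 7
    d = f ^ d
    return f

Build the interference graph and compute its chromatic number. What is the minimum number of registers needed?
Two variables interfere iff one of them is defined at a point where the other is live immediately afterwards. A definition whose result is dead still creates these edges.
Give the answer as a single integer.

Answer: 2

Analysis:
def/use:
  B0: {d,t,y} / ∅
  B1: {f} / ∅
  B2: {d,f} / {d}
  B3: {f,t} / ∅
  B4: {d} / {d}
  B5: {d,t} / ∅
  B6: {d,f} / {d}

Backward fixpoint:
  B0: in=∅ out={d}
  B1: in={d} out={d}
  B2: in={d} out=∅
  B3: in=∅ out=∅
  B4: in={d} out=∅
  B5: in=∅ out={d}
  B6: in={d} out=∅

Interference:
  d↔{f,t,y}
  f↔{d}
  t↔{d}
  y↔{d}

Registers:
  clique {d,f} ⇒ need ≥ 2
  2-colouring: R0={d}  R1={f,t,y}
  χ = 2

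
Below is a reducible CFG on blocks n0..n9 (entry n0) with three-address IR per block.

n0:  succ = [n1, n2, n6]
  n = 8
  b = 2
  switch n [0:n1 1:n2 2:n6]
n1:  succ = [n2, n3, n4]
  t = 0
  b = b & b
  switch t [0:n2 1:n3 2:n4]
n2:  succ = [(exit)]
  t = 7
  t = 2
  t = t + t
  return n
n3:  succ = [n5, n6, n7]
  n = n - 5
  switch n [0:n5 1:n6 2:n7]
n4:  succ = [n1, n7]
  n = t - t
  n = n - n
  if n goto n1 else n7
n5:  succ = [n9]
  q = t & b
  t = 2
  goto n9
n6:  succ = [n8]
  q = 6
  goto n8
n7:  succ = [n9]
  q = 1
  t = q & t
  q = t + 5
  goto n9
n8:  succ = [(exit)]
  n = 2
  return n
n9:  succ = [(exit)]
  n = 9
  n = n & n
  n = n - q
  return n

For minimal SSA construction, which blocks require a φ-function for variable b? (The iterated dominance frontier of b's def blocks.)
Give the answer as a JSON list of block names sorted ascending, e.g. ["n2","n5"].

idom tree: n1←n0 n2←n0 n3←n1 n4←n1 n5←n3 n6←n0 n7←n1 n8←n6 n9←n1
Join-block Dom:
  n1: preds {n0,n4}: {n0} ∩ {n0,n1,n4} = {n0}; idom=n0
  n2: preds {n0,n1}: {n0} ∩ {n0,n1} = {n0}; idom=n0
  n6: preds {n0,n3}: {n0} ∩ {n0,n1,n3} = {n0}; idom=n0
  n7: preds {n3,n4}: {n0,n1,n3} ∩ {n0,n1,n4} = {n0,n1}; idom=n1
  n9: preds {n5,n7}: {n0,n1,n3,n5} ∩ {n0,n1,n7} = {n0,n1}; idom=n1

DF derivation:
  join n1 pred n0: · stop@n0
  join n1 pred n4: n4→n1 stop@n0
  join n2 pred n0: · stop@n0
  join n2 pred n1: n1 stop@n0
  join n6 pred n0: · stop@n0
  join n6 pred n3: n3→n1 stop@n0
  join n7 pred n3: n3 stop@n1
  join n7 pred n4: n4 stop@n1
  join n9 pred n5: n5→n3 stop@n1
  join n9 pred n7: n7 stop@n1
  n0: DF=∅
  n1: DF={n1,n2,n6}
  n2: DF=∅
  n3: DF={n6,n7,n9}
  n4: DF={n1,n7}
  n5: DF={n9}
  n6: DF=∅
  n7: DF={n9}
  n8: DF=∅
  n9: DF=∅

φ for b: defs {n0,n1}
  DF⁺ = {n1,n2,n6}

Answer: ["n1", "n2", "n6"]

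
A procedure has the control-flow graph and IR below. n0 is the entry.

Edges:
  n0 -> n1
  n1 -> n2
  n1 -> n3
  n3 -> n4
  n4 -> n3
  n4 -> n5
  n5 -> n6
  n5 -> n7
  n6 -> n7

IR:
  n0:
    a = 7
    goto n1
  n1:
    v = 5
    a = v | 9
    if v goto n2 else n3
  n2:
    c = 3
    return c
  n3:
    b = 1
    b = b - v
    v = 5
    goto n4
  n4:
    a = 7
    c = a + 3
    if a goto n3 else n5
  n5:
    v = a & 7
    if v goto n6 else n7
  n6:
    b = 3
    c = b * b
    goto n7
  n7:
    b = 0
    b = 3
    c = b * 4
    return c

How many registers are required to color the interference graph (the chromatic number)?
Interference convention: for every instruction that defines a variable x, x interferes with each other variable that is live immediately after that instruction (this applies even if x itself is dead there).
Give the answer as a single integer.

Per-block:
  n0 def {a} use ∅
  n1 def {a,v} use ∅
  n2 def {c} use ∅
  n3 def {b,v} use {v}
  n4 def {a,c} use ∅
  n5 def {v} use {a}
  n6 def {b,c} use ∅
  n7 def {b,c} use ∅

Liveness:
  n0: in=∅ out=∅
  n1: in=∅ out={v}
  n2: in=∅ out=∅
  n3: in={v} out={v}
  n4: in={v} out={a,v}
  n5: in={a} out=∅
  n6: in=∅ out=∅
  n7: in=∅ out=∅

Interfere edges:
  a↔{c,v}
  b↔{v}
  c↔{a,v}
  v↔{a,b,c}

Colouring:
  clique {a,c,v} ⇒ need ≥ 3
  assign a→c1 b→c1 c→c2 v→c0 — no edge inside a register ⇒ χ ≤ 3
  χ = 3

Answer: 3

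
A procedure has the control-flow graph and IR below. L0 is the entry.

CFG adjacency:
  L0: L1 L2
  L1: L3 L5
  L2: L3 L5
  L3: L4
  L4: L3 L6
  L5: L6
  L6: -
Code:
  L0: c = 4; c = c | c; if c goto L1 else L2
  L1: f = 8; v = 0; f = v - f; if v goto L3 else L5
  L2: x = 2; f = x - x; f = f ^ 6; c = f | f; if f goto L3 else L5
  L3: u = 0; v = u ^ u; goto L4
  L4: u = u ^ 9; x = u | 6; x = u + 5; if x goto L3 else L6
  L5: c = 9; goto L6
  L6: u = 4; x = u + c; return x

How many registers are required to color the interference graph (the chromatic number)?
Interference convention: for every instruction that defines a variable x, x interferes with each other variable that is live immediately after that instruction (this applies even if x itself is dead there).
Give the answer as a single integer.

Per-block:
  L0: def={c} ue=∅
  L1: def={f,v} ue=∅
  L2: def={c,f,x} ue=∅
  L3: def={u,v} ue=∅
  L4: def={u,x} ue={u}
  L5: def={c} ue=∅
  L6: def={u,x} ue={c}

Liveness:
  L0: in=∅ out={c}
  L1: in={c} out={c}
  L2: in=∅ out={c}
  L3: in={c} out={c,u}
  L4: in={c,u} out={c}
  L5: in=∅ out={c}
  L6: in={c} out=∅

Conflict graph:
  c — {f,u,v,x}
  f — {c,v}
  u — {c,v,x}
  v — {c,f,u}
  x — {c,u}

Registers:
  clique {c,f,v} ⇒ need ≥ 3
  assign c→c0 f→c1 u→c1 v→c2 x→c2 — no edge inside a register ⇒ χ ≤ 3
  χ = 3

Answer: 3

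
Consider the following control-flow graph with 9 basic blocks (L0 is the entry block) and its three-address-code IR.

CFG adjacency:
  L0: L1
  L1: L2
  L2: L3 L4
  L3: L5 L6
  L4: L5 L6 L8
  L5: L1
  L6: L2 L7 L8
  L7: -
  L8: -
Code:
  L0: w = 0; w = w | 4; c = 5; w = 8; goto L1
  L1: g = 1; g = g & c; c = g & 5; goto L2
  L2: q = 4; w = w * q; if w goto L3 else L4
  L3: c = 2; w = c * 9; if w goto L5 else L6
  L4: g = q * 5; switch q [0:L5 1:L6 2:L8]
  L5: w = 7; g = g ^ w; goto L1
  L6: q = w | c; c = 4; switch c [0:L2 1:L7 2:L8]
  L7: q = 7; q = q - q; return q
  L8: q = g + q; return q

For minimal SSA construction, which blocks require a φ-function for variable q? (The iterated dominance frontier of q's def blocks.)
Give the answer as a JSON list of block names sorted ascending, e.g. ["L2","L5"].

idom tree: L1←L0 L2←L1 L3←L2 L4←L2 L5←L2 L6←L2 L7←L6 L8←L2
Dom at joins:
  L1: preds {L0,L5}: {L0} ∩ {L0,L1,L2,L5} = {L0}; idom=L0
  L2: preds {L1,L6}: {L0,L1} ∩ {L0,L1,L2,L6} = {L0,L1}; idom=L1
  L5: preds {L3,L4}: {L0,L1,L2,L3} ∩ {L0,L1,L2,L4} = {L0,L1,L2}; idom=L2
  L6: preds {L3,L4}: {L0,L1,L2,L3} ∩ {L0,L1,L2,L4} = {L0,L1,L2}; idom=L2
  L8: preds {L4,L6}: {L0,L1,L2,L4} ∩ {L0,L1,L2,L6} = {L0,L1,L2}; idom=L2

Frontier:
  join L1 pred L0: · stop@L0
  join L1 pred L5: L5→L2→L1 stop@L0
  join L2 pred L1: · stop@L1
  join L2 pred L6: L6→L2 stop@L1
  join L5 pred L3: L3 stop@L2
  join L5 pred L4: L4 stop@L2
  join L6 pred L3: L3 stop@L2
  join L6 pred L4: L4 stop@L2
  join L8 pred L4: L4 stop@L2
  join L8 pred L6: L6 stop@L2
  L0: DF=∅
  L1: DF={L1}
  L2: DF={L1,L2}
  L3: DF={L5,L6}
  L4: DF={L5,L6,L8}
  L5: DF={L1}
  L6: DF={L2,L8}
  L7: DF=∅
  L8: DF=∅

φ for q: defs {L2,L6,L7,L8}
  DF⁺ = {L1,L2,L8}

Answer: ["L1", "L2", "L8"]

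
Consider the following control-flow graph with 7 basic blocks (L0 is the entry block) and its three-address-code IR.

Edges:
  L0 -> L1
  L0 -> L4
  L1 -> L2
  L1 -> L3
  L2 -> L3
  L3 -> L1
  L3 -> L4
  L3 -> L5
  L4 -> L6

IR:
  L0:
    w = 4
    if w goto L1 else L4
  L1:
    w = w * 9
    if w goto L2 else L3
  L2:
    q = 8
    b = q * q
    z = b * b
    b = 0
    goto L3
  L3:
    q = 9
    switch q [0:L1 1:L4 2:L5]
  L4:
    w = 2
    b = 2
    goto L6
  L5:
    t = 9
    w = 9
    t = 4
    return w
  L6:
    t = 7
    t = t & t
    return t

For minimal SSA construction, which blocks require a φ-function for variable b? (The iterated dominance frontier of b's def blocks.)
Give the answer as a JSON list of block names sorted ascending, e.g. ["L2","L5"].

Answer: ["L1", "L3", "L4"]

Working:
idom tree: L1←L0 L2←L1 L3←L1 L4←L0 L5←L3 L6←L4
Join-block Dom:
  L1: preds {L0,L3}: {L0} ∩ {L0,L1,L3} = {L0}; idom=L0
  L3: preds {L1,L2}: {L0,L1} ∩ {L0,L1,L2} = {L0,L1}; idom=L1
  L4: preds {L0,L3}: {L0} ∩ {L0,L1,L3} = {L0}; idom=L0

Frontier:
  join L1 pred L0: · stop@L0
  join L1 pred L3: L3→L1 stop@L0
  join L3 pred L1: · stop@L1
  join L3 pred L2: L2 stop@L1
  join L4 pred L0: · stop@L0
  join L4 pred L3: L3→L1 stop@L0
  DF(L0)=∅
  DF(L1)={L1,L4}
  DF(L2)={L3}
  DF(L3)={L1,L4}
  DF(L4)=∅
  DF(L5)=∅
  DF(L6)=∅

φ for b: defs {L2,L4}
  DF⁺ = {L1,L3,L4}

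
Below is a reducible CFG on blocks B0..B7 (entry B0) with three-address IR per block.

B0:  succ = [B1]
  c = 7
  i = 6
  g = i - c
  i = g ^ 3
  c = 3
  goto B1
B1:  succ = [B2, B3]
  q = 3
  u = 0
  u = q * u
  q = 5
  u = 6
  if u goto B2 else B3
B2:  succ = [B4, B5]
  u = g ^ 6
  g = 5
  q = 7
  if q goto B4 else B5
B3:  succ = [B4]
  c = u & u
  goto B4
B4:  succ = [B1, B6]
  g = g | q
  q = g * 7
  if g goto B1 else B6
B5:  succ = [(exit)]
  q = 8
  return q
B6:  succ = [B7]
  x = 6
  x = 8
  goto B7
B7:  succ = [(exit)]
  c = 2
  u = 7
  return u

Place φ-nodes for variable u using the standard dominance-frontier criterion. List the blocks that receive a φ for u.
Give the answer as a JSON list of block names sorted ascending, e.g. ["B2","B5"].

idom tree: B1←B0 B2←B1 B3←B1 B4←B1 B5←B2 B6←B4 B7←B6
Join-block Dom:
  B1: preds {B0,B4}: {B0} ∩ {B0,B1,B4} = {B0}; idom=B0
  B4: preds {B2,B3}: {B0,B1,B2} ∩ {B0,B1,B3} = {B0,B1}; idom=B1

DF derivation:
  join B1 pred B0: · stop@B0
  join B1 pred B4: B4→B1 stop@B0
  join B4 pred B2: B2 stop@B1
  join B4 pred B3: B3 stop@B1
  DF(B0)=∅
  DF(B1)={B1}
  DF(B2)={B4}
  DF(B3)={B4}
  DF(B4)={B1}
  DF(B5)=∅
  DF(B6)=∅
  DF(B7)=∅

φ for u: defs {B1,B2,B7}
  DF⁺ = {B1,B4}

Answer: ["B1", "B4"]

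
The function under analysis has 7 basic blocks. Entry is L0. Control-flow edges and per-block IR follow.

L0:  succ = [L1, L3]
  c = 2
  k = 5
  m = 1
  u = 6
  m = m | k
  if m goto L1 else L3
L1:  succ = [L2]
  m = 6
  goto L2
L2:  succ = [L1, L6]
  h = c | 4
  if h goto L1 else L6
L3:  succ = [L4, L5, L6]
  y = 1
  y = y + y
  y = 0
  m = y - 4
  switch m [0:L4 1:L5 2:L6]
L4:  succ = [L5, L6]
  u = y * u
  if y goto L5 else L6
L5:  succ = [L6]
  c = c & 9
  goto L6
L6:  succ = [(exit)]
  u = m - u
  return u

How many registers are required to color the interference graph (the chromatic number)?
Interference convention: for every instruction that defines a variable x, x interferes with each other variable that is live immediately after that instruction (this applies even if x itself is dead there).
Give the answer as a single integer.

Per-block:
  L0: {c,k,m,u} / ∅
  L1: {m} / ∅
  L2: {h} / {c}
  L3: {m,y} / ∅
  L4: {u} / {u,y}
  L5: {c} / {c}
  L6: {u} / {m,u}

Backward fixpoint:
  L0 li=∅ lo={c,u}
  L1 li={c,u} lo={c,m,u}
  L2 li={c,m,u} lo={c,m,u}
  L3 li={c,u} lo={c,m,u,y}
  L4 li={c,m,u,y} lo={c,m,u}
  L5 li={c,m,u} lo={m,u}
  L6 li={m,u} lo=∅

Interference:
  c: {h,k,m,u,y}
  h: {c,m,u}
  k: {c,m,u}
  m: {c,h,k,u,y}
  u: {c,h,k,m,y}
  y: {c,m,u}

Chromatic number:
  {c,h,m,u} pairwise interfere (4-clique) ⇒ χ ≥ 4
  assign c→r0 h→r3 k→r3 m→r1 u→r2 y→r3 — no edge inside a register ⇒ χ ≤ 4
  χ = 4

Answer: 4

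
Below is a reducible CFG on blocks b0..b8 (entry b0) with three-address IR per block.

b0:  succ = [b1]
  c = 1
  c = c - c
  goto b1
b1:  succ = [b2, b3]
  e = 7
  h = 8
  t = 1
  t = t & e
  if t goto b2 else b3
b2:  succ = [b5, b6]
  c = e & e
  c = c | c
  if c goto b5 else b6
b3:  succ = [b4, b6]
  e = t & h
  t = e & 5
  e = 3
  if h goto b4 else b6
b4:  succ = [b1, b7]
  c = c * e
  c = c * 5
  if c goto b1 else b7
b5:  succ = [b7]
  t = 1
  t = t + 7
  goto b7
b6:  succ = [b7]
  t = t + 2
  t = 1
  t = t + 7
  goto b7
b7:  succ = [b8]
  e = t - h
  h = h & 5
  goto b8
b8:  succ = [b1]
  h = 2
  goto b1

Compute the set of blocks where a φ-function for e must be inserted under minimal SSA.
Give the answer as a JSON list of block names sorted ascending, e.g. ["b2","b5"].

Answer: ["b1", "b6", "b7"]

Analysis:
idom tree: b1←b0 b2←b1 b3←b1 b4←b3 b5←b2 b6←b1 b7←b1 b8←b7
Dom at joins:
  b1: preds {b0,b4,b8}: {b0} ∩ {b0,b1,b3,b4} ∩ {b0,b1,b7,b8} = {b0}; idom=b0
  b6: preds {b2,b3}: {b0,b1,b2} ∩ {b0,b1,b3} = {b0,b1}; idom=b1
  b7: preds {b4,b5,b6}: {b0,b1,b3,b4} ∩ {b0,b1,b2,b5} ∩ {b0,b1,b6} = {b0,b1}; idom=b1

DF walk-up:
  join b1 pred b0: · stop@b0
  join b1 pred b4: b4→b3→b1 stop@b0
  join b1 pred b8: b8→b7→b1 stop@b0
  join b6 pred b2: b2 stop@b1
  join b6 pred b3: b3 stop@b1
  join b7 pred b4: b4→b3 stop@b1
  join b7 pred b5: b5→b2 stop@b1
  join b7 pred b6: b6 stop@b1
  b0 → ∅
  b1 → {b1}
  b2 → {b6,b7}
  b3 → {b1,b6,b7}
  b4 → {b1,b7}
  b5 → {b7}
  b6 → {b7}
  b7 → {b1}
  b8 → {b1}

φ for e: defs {b1,b3,b7}
  DF⁺ = {b1,b6,b7}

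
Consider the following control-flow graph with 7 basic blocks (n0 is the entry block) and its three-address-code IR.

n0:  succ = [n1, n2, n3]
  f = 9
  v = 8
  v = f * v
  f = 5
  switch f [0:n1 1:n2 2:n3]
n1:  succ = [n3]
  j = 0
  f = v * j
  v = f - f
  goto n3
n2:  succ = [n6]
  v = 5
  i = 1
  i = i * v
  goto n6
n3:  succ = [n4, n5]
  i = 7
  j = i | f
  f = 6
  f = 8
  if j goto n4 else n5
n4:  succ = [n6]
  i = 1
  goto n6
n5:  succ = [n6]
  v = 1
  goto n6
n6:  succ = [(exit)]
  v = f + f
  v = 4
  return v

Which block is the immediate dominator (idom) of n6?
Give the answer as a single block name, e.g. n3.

Answer: n0

Analysis:
idom tree: n1←n0 n2←n0 n3←n0 n4←n3 n5←n3 n6←n0
Join-block Dom:
  n3: preds {n0,n1}: {n0} ∩ {n0,n1} = {n0}; idom=n0
  n6: preds {n2,n4,n5}: {n0,n2} ∩ {n0,n3,n4} ∩ {n0,n3,n5} = {n0}; idom=n0

idom(n6) = n0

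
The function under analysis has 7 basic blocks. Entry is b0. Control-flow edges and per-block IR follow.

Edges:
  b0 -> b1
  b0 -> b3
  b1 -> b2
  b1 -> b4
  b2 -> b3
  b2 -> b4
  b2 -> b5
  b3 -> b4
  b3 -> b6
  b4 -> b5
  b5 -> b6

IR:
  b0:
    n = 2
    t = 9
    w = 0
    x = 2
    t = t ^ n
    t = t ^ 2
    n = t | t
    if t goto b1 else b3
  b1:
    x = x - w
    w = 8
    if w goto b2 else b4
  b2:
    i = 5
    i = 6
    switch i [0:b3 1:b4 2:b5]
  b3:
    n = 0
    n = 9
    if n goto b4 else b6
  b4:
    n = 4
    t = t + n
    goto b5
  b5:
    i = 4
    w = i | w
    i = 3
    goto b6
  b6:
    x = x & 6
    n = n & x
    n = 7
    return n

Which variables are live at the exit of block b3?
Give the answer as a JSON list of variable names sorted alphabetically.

Per-block:
  b0 def {n,t,w,x} use ∅
  b1 def {w,x} use {w,x}
  b2 def {i} use ∅
  b3 def {n} use ∅
  b4 def {n,t} use {t}
  b5 def {i,w} use {w}
  b6 def {n,x} use {n,x}

Backward fixpoint:
  b0: in=∅ out={n,t,w,x}
  b1: in={n,t,w,x} out={n,t,w,x}
  b2: in={n,t,w,x} out={n,t,w,x}
  b3: in={t,w,x} out={n,t,w,x}
  b4: in={t,w,x} out={n,w,x}
  b5: in={n,w,x} out={n,x}
  b6: in={n,x} out=∅

live-out(b3) = ["n", "t", "w", "x"]

Answer: ["n", "t", "w", "x"]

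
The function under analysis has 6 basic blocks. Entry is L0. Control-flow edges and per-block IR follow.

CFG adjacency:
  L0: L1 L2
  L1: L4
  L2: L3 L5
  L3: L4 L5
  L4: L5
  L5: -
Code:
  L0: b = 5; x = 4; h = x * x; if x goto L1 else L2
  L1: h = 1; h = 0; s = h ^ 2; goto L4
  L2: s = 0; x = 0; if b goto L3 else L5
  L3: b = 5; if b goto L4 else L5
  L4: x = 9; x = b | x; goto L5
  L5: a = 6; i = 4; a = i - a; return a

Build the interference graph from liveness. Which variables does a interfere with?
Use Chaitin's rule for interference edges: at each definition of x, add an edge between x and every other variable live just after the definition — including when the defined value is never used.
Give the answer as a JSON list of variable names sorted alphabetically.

Answer: ["i"]

Analysis:
Per-block:
  L0: def={b,h,x} ue=∅
  L1: def={h,s} ue=∅
  L2: def={s,x} ue={b}
  L3: def={b} ue=∅
  L4: def={x} ue={b}
  L5: def={a,i} ue=∅

Backward fixpoint:
  live L0: ∅→{b}
  live L1: {b}→{b}
  live L2: {b}→∅
  live L3: ∅→{b}
  live L4: {b}→∅
  live L5: ∅→∅

Interfere edges:
  a: {i}
  b: {h,s,x}
  h: {b,x}
  i: {a}
  s: {b}
  x: {b,h}

N(a) = ["i"]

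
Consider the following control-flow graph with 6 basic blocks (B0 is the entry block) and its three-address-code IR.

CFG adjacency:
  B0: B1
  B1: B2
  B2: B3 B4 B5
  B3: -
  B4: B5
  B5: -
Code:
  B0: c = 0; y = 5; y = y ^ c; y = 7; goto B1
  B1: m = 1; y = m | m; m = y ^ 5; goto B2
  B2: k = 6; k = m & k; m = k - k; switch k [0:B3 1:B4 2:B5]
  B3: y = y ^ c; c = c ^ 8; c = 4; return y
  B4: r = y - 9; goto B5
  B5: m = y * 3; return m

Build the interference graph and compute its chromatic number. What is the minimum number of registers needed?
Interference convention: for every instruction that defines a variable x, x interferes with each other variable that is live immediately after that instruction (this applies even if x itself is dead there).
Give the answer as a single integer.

Block summaries:
  B0: {c,y} / ∅
  B1: {m,y} / ∅
  B2: {k,m} / {m}
  B3: {c,y} / {c,y}
  B4: {r} / {y}
  B5: {m} / {y}

Backward fixpoint:
  B0 li=∅ lo={c}
  B1 li={c} lo={c,m,y}
  B2 li={c,m,y} lo={c,y}
  B3 li={c,y} lo=∅
  B4 li={y} lo={y}
  B5 li={y} lo=∅

Interfere edges:
  c: {k,m,y}
  k: {c,m,y}
  m: {c,k,y}
  r: {y}
  y: {c,k,m,r}

Colouring:
  {c,k,m,y} pairwise interfere (4-clique) ⇒ χ ≥ 4
  assign c→R1 k→R2 m→R3 r→R1 y→R0 — no edge inside a register ⇒ χ ≤ 4
  χ = 4

Answer: 4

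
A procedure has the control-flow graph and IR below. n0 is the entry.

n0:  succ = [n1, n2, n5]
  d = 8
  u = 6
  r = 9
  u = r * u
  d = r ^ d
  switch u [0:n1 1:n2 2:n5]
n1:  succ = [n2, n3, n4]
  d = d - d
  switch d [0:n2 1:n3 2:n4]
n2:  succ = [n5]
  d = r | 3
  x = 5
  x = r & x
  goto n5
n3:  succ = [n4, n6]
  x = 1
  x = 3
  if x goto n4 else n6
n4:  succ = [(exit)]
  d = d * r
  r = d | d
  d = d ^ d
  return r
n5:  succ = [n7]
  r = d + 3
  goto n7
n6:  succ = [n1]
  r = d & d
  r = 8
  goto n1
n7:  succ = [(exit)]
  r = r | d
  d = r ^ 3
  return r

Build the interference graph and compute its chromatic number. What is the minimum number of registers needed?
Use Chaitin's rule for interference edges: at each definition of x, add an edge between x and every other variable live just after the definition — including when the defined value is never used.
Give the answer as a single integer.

def/use:
  n0 def {d,r,u} use ∅
  n1 def {d} use {d}
  n2 def {d,x} use {r}
  n3 def {x} use ∅
  n4 def {d,r} use {d,r}
  n5 def {r} use {d}
  n6 def {r} use {d}
  n7 def {d,r} use {d,r}

Live sets:
  n0 li=∅ lo={d,r}
  n1 li={d,r} lo={d,r}
  n2 li={r} lo={d}
  n3 li={d,r} lo={d,r}
  n4 li={d,r} lo=∅
  n5 li={d} lo={d,r}
  n6 li={d} lo={d,r}
  n7 li={d,r} lo=∅

Interference:
  d — {r,u,x}
  r — {d,u,x}
  u — {d,r}
  x — {d,r}

Chromatic number:
  lower bound: {d,r,u} mutually conflict ⇒ χ ≥ 3
  assign d→R0 r→R1 u→R2 x→R2 — no edge inside a register ⇒ χ ≤ 3
  χ = 3

Answer: 3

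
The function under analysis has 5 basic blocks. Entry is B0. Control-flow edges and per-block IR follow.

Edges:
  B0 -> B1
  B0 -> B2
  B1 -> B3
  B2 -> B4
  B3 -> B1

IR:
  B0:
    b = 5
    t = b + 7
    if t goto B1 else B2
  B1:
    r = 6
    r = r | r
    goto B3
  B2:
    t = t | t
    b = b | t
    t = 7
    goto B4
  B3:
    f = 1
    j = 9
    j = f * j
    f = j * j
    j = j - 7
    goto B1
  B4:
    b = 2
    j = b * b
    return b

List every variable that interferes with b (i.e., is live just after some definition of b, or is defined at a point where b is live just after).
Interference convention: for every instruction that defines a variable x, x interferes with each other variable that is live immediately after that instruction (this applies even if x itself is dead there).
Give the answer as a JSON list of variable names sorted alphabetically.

def/use:
  B0: def={b,t} ue=∅
  B1: def={r} ue=∅
  B2: def={b,t} ue={b,t}
  B3: def={f,j} ue=∅
  B4: def={b,j} ue=∅

Live sets:
  live B0: ∅→{b,t}
  live B1: ∅→∅
  live B2: {b,t}→∅
  live B3: ∅→∅
  live B4: ∅→∅

Interference:
  b — {j,t}
  f — {j}
  j — {b,f}
  r — ∅
  t — {b}

N(b) = ["j", "t"]

Answer: ["j", "t"]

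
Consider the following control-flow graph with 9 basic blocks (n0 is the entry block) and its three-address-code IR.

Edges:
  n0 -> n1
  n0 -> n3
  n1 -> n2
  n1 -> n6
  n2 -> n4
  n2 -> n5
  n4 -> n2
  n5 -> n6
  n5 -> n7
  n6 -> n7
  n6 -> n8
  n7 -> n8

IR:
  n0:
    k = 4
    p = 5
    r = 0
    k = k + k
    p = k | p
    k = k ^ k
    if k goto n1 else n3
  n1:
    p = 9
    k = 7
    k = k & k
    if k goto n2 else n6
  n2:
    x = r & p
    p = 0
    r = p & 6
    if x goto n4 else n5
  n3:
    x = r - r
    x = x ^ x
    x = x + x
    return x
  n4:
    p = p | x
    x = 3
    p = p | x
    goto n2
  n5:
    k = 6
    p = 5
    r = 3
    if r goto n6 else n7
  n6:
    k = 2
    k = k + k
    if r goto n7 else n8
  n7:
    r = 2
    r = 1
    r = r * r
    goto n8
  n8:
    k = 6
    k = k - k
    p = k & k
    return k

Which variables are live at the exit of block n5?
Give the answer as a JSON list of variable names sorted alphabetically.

Per-block:
  n0: {k,p,r} / ∅
  n1: {k,p} / ∅
  n2: {p,r,x} / {p,r}
  n3: {x} / {r}
  n4: {p,x} / {p,x}
  n5: {k,p,r} / ∅
  n6: {k} / {r}
  n7: {r} / ∅
  n8: {k,p} / ∅

Live sets:
  n0 li=∅ lo={r}
  n1 li={r} lo={p,r}
  n2 li={p,r} lo={p,r,x}
  n3 li={r} lo=∅
  n4 li={p,r,x} lo={p,r}
  n5 li=∅ lo={r}
  n6 li={r} lo=∅
  n7 li=∅ lo=∅
  n8 li=∅ lo=∅

live-out(n5) = ["r"]

Answer: ["r"]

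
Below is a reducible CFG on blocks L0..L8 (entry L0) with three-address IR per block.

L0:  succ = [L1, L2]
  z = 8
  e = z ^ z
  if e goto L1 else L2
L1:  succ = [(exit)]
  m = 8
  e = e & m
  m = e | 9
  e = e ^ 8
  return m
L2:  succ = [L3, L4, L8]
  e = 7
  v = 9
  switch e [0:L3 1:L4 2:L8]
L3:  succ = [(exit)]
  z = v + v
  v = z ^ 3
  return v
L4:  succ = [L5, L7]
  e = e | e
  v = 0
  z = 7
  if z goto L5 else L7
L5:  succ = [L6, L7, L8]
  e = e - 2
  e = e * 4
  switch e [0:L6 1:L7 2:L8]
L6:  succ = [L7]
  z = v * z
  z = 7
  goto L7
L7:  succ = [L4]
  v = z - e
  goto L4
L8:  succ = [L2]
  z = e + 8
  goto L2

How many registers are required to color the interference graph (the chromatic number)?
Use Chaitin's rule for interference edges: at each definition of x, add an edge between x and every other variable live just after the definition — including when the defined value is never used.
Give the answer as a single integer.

Answer: 3

Analysis:
Block summaries:
  L0: def={e,z} ue=∅
  L1: def={e,m} ue={e}
  L2: def={e,v} ue=∅
  L3: def={v,z} ue={v}
  L4: def={e,v,z} ue={e}
  L5: def={e} ue={e}
  L6: def={z} ue={v,z}
  L7: def={v} ue={e,z}
  L8: def={z} ue={e}

Live sets:
  L0: in=∅ out={e}
  L1: in={e} out=∅
  L2: in=∅ out={e,v}
  L3: in={v} out=∅
  L4: in={e} out={e,v,z}
  L5: in={e,v,z} out={e,v,z}
  L6: in={e,v,z} out={e,z}
  L7: in={e,z} out={e}
  L8: in={e} out=∅

Conflict graph:
  e↔{m,v,z}
  m↔{e}
  v↔{e,z}
  z↔{e,v}

Colouring:
  {e,v,z} pairwise interfere (3-clique) ⇒ χ ≥ 3
  assign e→R0 m→R1 v→R1 z→R2 — no edge inside a register ⇒ χ ≤ 3
  χ = 3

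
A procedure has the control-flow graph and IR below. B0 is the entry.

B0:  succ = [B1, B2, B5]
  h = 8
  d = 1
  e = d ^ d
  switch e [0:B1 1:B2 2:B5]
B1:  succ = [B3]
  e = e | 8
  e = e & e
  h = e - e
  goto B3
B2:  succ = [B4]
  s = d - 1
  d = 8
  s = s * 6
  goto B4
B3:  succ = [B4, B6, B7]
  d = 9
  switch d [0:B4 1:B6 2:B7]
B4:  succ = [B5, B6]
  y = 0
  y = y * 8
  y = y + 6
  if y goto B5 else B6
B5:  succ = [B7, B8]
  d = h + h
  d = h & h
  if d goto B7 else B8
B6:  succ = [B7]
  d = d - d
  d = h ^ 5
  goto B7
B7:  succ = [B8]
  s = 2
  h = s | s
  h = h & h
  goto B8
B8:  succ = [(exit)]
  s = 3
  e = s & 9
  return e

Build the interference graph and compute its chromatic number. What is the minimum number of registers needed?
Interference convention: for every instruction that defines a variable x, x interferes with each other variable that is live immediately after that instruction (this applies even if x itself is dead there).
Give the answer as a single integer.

Answer: 3

Analysis:
Per-block:
  B0: def={d,e,h} ue=∅
  B1: def={e,h} ue={e}
  B2: def={d,s} ue={d}
  B3: def={d} ue=∅
  B4: def={y} ue=∅
  B5: def={d} ue={h}
  B6: def={d} ue={d,h}
  B7: def={h,s} ue=∅
  B8: def={e,s} ue=∅

Live sets:
  live B0: ∅→{d,e,h}
  live B1: {e}→{h}
  live B2: {d,h}→{d,h}
  live B3: {h}→{d,h}
  live B4: {d,h}→{d,h}
  live B5: {h}→∅
  live B6: {d,h}→∅
  live B7: ∅→∅
  live B8: ∅→∅

Interfere edges:
  d: {e,h,s,y}
  e: {d,h}
  h: {d,e,s,y}
  s: {d,h}
  y: {d,h}

Registers:
  lower bound: {d,e,h} mutually conflict ⇒ χ ≥ 3
  3-colouring: R0={d}  R1={h}  R2={e,s,y}
  χ = 3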